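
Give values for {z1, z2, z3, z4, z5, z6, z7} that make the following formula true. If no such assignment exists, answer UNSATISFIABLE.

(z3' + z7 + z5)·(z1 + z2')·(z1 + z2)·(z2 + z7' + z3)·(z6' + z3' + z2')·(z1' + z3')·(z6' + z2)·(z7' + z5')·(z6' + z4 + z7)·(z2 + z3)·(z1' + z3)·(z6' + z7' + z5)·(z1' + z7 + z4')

Case z1 = 1:
(z3') alone gives z3 = 0.
Now (z3) is unsatisfied and unit — conflict.
So z1 must be the other value — set z1 = 0.
(z2') alone gives z2 = 0.
Now (z2) is unsatisfied and unit — conflict.
Both values of z1 lead to a conflict.

UNSATISFIABLE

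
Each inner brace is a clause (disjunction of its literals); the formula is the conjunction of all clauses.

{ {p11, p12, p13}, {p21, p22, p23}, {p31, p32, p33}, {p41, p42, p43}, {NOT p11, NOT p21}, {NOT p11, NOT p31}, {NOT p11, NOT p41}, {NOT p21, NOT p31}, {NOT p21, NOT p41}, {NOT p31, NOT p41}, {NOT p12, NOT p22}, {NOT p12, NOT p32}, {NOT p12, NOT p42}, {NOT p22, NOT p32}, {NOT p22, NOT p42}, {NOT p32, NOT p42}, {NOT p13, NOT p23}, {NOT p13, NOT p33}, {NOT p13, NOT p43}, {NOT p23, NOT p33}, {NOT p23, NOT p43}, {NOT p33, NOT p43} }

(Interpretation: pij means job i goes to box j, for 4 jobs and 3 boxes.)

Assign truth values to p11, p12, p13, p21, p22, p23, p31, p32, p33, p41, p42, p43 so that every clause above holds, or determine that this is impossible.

UNSATISFIABLE

Case p11 = false:
Case p12 = true:
Unit clause (NOT p22) forces p22 = false.
Unit clause (NOT p32) forces p32 = false.
Unit clause (NOT p42) forces p42 = false.
Case p21 = true:
Unit clause (NOT p31) forces p31 = false.
Unit clause (p33) forces p33 = true.
Unit clause (NOT p41) forces p41 = false.
Unit clause (p43) forces p43 = true.
Now (NOT p43) is unsatisfied and unit — conflict.
That branch fails; take p21 = false instead.
Unit clause (p23) forces p23 = true.
Unit clause (NOT p13) forces p13 = false.
Unit clause (NOT p33) forces p33 = false.
Unit clause (p31) forces p31 = true.
Unit clause (NOT p41) forces p41 = false.
Unit clause (p43) forces p43 = true.
Now (NOT p43) is unsatisfied and unit — conflict.
Either choice for p21 ends in contradiction.
That branch fails; take p12 = false instead.
Unit clause (p13) forces p13 = true.
Unit clause (NOT p23) forces p23 = false.
Unit clause (NOT p33) forces p33 = false.
Unit clause (NOT p43) forces p43 = false.
Case p21 = true:
Unit clause (NOT p31) forces p31 = false.
Unit clause (p32) forces p32 = true.
Unit clause (NOT p41) forces p41 = false.
Unit clause (p42) forces p42 = true.
Now (NOT p42) is unsatisfied and unit — conflict.
That branch fails; take p21 = false instead.
Unit clause (p22) forces p22 = true.
Unit clause (NOT p32) forces p32 = false.
Unit clause (p31) forces p31 = true.
Unit clause (NOT p41) forces p41 = false.
Unit clause (p42) forces p42 = true.
Now (NOT p42) is unsatisfied and unit — conflict.
Either choice for p21 ends in contradiction.
Either choice for p12 ends in contradiction.
That branch fails; take p11 = true instead.
Unit clause (NOT p21) forces p21 = false.
Unit clause (NOT p31) forces p31 = false.
Unit clause (NOT p41) forces p41 = false.
Case p22 = true:
Unit clause (NOT p12) forces p12 = false.
Unit clause (NOT p32) forces p32 = false.
Unit clause (p33) forces p33 = true.
Unit clause (NOT p42) forces p42 = false.
Unit clause (p43) forces p43 = true.
Now (NOT p43) is unsatisfied and unit — conflict.
That branch fails; take p22 = false instead.
Unit clause (p23) forces p23 = true.
Unit clause (NOT p13) forces p13 = false.
Unit clause (NOT p33) forces p33 = false.
Unit clause (p32) forces p32 = true.
Unit clause (NOT p12) forces p12 = false.
Unit clause (NOT p42) forces p42 = false.
Unit clause (p43) forces p43 = true.
Now (NOT p43) is unsatisfied and unit — conflict.
Either choice for p22 ends in contradiction.
Either choice for p11 ends in contradiction.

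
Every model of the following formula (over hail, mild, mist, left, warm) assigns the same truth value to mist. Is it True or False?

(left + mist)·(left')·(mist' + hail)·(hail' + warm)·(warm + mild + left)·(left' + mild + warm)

True

Suppose mist = 0.
Unit clause (left) forces left = 1.
But (left') is also a unit clause — contradiction.
So every satisfying assignment has mist = True.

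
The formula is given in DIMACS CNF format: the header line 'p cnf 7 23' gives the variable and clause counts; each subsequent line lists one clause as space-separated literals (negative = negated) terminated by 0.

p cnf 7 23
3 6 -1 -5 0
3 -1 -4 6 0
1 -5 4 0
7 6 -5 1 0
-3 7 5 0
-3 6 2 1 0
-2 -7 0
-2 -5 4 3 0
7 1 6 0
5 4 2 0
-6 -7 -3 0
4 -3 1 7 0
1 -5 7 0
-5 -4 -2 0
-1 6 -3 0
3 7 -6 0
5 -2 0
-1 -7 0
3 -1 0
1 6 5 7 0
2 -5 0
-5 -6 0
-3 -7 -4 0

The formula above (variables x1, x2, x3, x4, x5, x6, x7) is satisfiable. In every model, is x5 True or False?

Suppose x5 = True.
Unit clause (x2) forces x2 = True.
Unit clause (¬x7) forces x7 = False.
Unit clause (x1) forces x1 = True.
Unit clause (¬x4) forces x4 = False.
Unit clause (x3) forces x3 = True.
Unit clause (x6) forces x6 = True.
That conflicts with the unit clause (¬x6).
So every satisfying assignment has x5 = False.

False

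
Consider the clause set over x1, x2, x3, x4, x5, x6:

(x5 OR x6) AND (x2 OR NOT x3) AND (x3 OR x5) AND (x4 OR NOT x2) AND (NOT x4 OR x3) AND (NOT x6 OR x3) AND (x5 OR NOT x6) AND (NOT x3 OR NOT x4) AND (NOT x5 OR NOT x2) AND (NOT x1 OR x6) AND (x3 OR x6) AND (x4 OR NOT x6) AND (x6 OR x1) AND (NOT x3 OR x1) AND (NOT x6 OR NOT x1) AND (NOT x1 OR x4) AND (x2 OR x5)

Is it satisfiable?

Suppose x5 = true.
From the singleton clause (NOT x2), x2 = false.
From the singleton clause (NOT x3), x3 = false.
From the singleton clause (NOT x4), x4 = false.
From the singleton clause (NOT x6), x6 = false.
Now (x6) is unsatisfied and unit — conflict.
So x5 must be the other value — set x5 = false.
From the singleton clause (x6), x6 = true.
Now (NOT x6) is unsatisfied and unit — conflict.
Either choice for x5 ends in contradiction.
No assignment satisfies every clause.

Unsatisfiable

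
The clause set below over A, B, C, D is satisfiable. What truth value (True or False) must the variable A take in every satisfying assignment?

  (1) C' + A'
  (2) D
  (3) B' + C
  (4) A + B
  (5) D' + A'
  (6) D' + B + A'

False

Suppose A = 1.
From the singleton clause (C'), C = 0.
From the singleton clause (D), D = 1.
That conflicts with the unit clause (D').
So every satisfying assignment has A = False.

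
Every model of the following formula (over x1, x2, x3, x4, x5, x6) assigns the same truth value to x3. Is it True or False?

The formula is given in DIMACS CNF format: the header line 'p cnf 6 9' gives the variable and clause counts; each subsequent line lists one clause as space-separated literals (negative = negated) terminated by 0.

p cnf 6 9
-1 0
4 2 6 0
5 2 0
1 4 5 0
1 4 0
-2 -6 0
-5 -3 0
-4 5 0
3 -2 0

False

Suppose x3 = True.
The clause (¬x1) is unit, so x1 = False.
The clause (x4) is unit, so x4 = True.
The clause (¬x5) is unit, so x5 = False.
That conflicts with the unit clause (x5).
So every satisfying assignment has x3 = False.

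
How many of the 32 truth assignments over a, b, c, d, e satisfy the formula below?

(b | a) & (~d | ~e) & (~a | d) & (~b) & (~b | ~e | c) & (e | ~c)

There are 2^5 = 32 truth assignments over (a, b, c, d, e).
Split on b. With b = 1, the clauses containing b are satisfied and ~b drops from the rest; 0 of the 2^4 = 16 assignments to the other variables satisfy what remains.
With b = 0, by the same count on the reduced clause set, 1 assignment works.
Total: 0 + 1 = 1.

1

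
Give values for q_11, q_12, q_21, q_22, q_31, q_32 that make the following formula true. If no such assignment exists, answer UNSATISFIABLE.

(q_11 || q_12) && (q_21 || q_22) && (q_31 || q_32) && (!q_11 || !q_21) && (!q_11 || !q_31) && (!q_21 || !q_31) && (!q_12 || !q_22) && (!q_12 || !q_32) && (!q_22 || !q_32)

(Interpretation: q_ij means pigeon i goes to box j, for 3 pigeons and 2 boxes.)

UNSATISFIABLE

Branch on q_11: set q_11 = true.
(!q_21) alone gives q_21 = false.
(q_22) alone gives q_22 = true.
(!q_31) alone gives q_31 = false.
(q_32) alone gives q_32 = true.
Now (!q_32) is unsatisfied and unit — conflict.
That branch fails; take q_11 = false instead.
(q_12) alone gives q_12 = true.
(!q_22) alone gives q_22 = false.
(q_21) alone gives q_21 = true.
(!q_31) alone gives q_31 = false.
(q_32) alone gives q_32 = true.
Now (!q_32) is unsatisfied and unit — conflict.
Either choice for q_11 ends in contradiction.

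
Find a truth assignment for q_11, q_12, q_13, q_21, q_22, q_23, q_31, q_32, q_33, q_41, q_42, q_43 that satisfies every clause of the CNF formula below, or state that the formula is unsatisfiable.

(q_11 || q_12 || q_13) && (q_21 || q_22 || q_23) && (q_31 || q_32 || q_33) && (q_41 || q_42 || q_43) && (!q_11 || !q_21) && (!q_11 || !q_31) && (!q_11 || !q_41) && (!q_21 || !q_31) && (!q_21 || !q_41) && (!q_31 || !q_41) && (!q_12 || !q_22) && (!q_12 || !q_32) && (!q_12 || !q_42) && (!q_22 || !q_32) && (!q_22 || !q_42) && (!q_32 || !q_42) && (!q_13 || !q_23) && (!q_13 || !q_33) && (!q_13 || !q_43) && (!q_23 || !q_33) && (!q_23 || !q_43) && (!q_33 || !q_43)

UNSATISFIABLE

Case q_11 = false:
Case q_12 = true:
The clause (!q_22) is unit, so q_22 = false.
The clause (!q_32) is unit, so q_32 = false.
The clause (!q_42) is unit, so q_42 = false.
Case q_21 = true:
The clause (!q_31) is unit, so q_31 = false.
The clause (q_33) is unit, so q_33 = true.
The clause (!q_41) is unit, so q_41 = false.
The clause (q_43) is unit, so q_43 = true.
That conflicts with the unit clause (!q_43).
Undo q_21 and try q_21 = false.
The clause (q_23) is unit, so q_23 = true.
The clause (!q_13) is unit, so q_13 = false.
The clause (!q_33) is unit, so q_33 = false.
The clause (q_31) is unit, so q_31 = true.
The clause (!q_41) is unit, so q_41 = false.
The clause (q_43) is unit, so q_43 = true.
That conflicts with the unit clause (!q_43).
Neither q_21 = true nor q_21 = false works.
Undo q_12 and try q_12 = false.
The clause (q_13) is unit, so q_13 = true.
The clause (!q_23) is unit, so q_23 = false.
The clause (!q_33) is unit, so q_33 = false.
The clause (!q_43) is unit, so q_43 = false.
Case q_21 = true:
The clause (!q_31) is unit, so q_31 = false.
The clause (q_32) is unit, so q_32 = true.
The clause (!q_41) is unit, so q_41 = false.
The clause (q_42) is unit, so q_42 = true.
That conflicts with the unit clause (!q_42).
Undo q_21 and try q_21 = false.
The clause (q_22) is unit, so q_22 = true.
The clause (!q_32) is unit, so q_32 = false.
The clause (q_31) is unit, so q_31 = true.
The clause (!q_41) is unit, so q_41 = false.
The clause (q_42) is unit, so q_42 = true.
That conflicts with the unit clause (!q_42).
Neither q_21 = true nor q_21 = false works.
Neither q_12 = true nor q_12 = false works.
Undo q_11 and try q_11 = true.
The clause (!q_21) is unit, so q_21 = false.
The clause (!q_31) is unit, so q_31 = false.
The clause (!q_41) is unit, so q_41 = false.
Case q_22 = true:
The clause (!q_12) is unit, so q_12 = false.
The clause (!q_32) is unit, so q_32 = false.
The clause (q_33) is unit, so q_33 = true.
The clause (!q_42) is unit, so q_42 = false.
The clause (q_43) is unit, so q_43 = true.
That conflicts with the unit clause (!q_43).
Undo q_22 and try q_22 = false.
The clause (q_23) is unit, so q_23 = true.
The clause (!q_13) is unit, so q_13 = false.
The clause (!q_33) is unit, so q_33 = false.
The clause (q_32) is unit, so q_32 = true.
The clause (!q_12) is unit, so q_12 = false.
The clause (!q_42) is unit, so q_42 = false.
The clause (q_43) is unit, so q_43 = true.
That conflicts with the unit clause (!q_43).
Neither q_22 = true nor q_22 = false works.
Neither q_11 = true nor q_11 = false works.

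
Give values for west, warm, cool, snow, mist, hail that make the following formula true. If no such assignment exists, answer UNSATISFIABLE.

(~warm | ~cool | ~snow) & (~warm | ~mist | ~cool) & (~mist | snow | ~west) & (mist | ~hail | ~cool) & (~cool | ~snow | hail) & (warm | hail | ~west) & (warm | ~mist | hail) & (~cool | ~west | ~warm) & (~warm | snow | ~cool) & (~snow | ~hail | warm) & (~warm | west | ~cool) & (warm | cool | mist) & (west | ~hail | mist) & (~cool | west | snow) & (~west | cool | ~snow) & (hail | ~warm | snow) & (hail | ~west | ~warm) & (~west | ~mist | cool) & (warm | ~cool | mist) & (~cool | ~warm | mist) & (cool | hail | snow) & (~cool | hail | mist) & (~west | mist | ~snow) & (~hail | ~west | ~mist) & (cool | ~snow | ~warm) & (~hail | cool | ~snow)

west ↦ 1, warm ↦ 1, cool ↦ 0, snow ↦ 0, mist ↦ 0, hail ↦ 1

Suppose warm = 1.
Suppose cool = 0.
Unit clause (~snow) forces snow = 0.
Unit clause (hail) forces hail = 1.
Suppose mist = 0.
Unit clause (west) forces west = 1.
Every clause now holds.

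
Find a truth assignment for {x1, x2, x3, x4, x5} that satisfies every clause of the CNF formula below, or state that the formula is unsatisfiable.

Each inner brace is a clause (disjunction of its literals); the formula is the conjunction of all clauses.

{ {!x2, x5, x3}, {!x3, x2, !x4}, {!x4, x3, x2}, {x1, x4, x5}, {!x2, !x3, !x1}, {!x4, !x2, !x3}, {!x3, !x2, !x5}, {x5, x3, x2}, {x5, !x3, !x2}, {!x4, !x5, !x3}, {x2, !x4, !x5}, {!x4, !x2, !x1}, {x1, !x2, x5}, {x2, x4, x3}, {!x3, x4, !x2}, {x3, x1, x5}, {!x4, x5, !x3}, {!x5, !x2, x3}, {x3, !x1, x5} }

Suppose x2 = false.
Suppose x3 = true.
Unit clause (!x4) forces x4 = false.
Suppose x1 = true.
All clauses hold; x5 can take either value.

x1 ↦ true; x2 ↦ false; x3 ↦ true; x4 ↦ false; x5 ↦ false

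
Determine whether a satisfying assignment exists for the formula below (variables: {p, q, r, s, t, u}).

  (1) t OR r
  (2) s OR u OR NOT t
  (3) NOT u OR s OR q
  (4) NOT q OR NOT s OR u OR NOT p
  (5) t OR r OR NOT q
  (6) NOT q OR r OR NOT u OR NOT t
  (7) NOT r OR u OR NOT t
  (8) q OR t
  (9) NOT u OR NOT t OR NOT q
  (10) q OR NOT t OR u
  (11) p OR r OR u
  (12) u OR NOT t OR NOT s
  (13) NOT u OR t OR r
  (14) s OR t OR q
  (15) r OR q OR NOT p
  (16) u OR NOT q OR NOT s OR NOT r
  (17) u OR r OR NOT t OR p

Yes, satisfiable

Try t = false.
(r) alone gives r = true.
(q) alone gives q = true.
Try u = true.
No clause remains; p, s are free.
A satisfying assignment: p ↦ false; q ↦ true; r ↦ true; s ↦ false; t ↦ false; u ↦ true.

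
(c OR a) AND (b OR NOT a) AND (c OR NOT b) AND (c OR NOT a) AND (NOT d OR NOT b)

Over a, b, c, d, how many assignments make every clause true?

There are 2^4 = 16 truth assignments over (a, b, c, d).
Split on d. With d = true, the clauses containing d are satisfied and NOT d drops from the rest; 1 of the 2^3 = 8 assignments to the other variables satisfy what remains.
With d = false, by the same count on the reduced clause set, 3 assignments work.
(One model: a=F, b=F, c=T, d=F.)
Total: 1 + 3 = 4.

4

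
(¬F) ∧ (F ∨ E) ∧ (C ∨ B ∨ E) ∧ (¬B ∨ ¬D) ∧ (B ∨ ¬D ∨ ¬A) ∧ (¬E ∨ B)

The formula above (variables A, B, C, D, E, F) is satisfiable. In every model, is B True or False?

Suppose B = False.
Unit clause (¬F) forces F = False.
Unit clause (E) forces E = True.
Now (¬E) is unsatisfied and unit — conflict.
So every satisfying assignment has B = True.

True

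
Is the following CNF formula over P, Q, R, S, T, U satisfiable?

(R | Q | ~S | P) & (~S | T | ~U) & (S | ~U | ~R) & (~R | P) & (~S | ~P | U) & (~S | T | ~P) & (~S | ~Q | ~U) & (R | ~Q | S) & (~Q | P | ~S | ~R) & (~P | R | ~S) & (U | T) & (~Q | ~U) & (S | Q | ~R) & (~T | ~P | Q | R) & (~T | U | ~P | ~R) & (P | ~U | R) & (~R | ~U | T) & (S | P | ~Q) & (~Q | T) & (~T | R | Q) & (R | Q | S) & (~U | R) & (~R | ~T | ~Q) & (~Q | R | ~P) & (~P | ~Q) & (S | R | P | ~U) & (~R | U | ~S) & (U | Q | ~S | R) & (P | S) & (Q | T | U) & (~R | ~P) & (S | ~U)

Satisfiable

Try R = 0.
The clause (~U) is unit, so U = 0.
The clause (T) is unit, so T = 1.
The clause (Q) is unit, so Q = 1.
The clause (S) is unit, so S = 1.
The clause (~P) is unit, so P = 0.
This assignment satisfies each clause.
A satisfying assignment: P: 0,  Q: 1,  R: 0,  S: 1,  T: 1,  U: 0.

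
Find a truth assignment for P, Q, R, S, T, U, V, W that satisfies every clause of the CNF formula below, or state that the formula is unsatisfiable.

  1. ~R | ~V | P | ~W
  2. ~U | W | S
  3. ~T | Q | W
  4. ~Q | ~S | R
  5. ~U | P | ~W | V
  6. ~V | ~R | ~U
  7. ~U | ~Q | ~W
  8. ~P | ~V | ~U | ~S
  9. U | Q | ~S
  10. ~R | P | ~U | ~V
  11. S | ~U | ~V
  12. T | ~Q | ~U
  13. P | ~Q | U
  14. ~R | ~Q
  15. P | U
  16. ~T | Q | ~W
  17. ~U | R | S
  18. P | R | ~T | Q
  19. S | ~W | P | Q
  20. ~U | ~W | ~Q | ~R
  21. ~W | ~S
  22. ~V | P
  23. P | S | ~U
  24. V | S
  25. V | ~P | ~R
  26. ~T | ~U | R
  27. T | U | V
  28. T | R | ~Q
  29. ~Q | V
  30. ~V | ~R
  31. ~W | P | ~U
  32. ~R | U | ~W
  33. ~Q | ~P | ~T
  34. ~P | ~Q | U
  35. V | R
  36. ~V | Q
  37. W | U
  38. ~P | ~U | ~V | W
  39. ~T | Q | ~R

P ↦ 0, Q ↦ 0, R ↦ 1, S ↦ 1, T ↦ 0, U ↦ 1, V ↦ 0, W ↦ 0

Case R = 1:
Unit clause (~Q) forces Q = 0.
Unit clause (~V) forces V = 0.
Unit clause (S) forces S = 1.
Unit clause (U) forces U = 1.
Unit clause (~W) forces W = 0.
Unit clause (~T) forces T = 0.
Unit clause (~P) forces P = 0.
Every clause now holds.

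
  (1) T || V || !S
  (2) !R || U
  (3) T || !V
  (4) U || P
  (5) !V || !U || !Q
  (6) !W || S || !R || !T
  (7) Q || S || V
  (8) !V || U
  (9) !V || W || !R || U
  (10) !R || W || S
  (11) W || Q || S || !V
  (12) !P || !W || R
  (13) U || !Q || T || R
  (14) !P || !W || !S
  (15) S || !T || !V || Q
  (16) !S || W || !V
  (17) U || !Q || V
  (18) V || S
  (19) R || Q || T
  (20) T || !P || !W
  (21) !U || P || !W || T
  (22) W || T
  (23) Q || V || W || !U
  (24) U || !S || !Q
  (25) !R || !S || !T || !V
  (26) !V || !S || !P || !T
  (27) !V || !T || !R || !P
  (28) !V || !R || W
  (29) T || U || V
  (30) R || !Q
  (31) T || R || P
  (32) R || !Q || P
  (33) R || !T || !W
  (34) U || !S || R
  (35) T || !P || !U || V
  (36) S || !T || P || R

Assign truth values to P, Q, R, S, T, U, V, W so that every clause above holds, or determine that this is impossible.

P=true, Q=true, R=true, S=true, T=true, U=true, V=false, W=false

Branch on R: set R = true.
Unit clause (U) forces U = true.
Branch on T: set T = true.
Branch on V: set V = false.
Unit clause (S) forces S = true.
Branch on P: set P = true.
Unit clause (!W) forces W = false.
Unit clause (Q) forces Q = true.
All clauses are satisfied.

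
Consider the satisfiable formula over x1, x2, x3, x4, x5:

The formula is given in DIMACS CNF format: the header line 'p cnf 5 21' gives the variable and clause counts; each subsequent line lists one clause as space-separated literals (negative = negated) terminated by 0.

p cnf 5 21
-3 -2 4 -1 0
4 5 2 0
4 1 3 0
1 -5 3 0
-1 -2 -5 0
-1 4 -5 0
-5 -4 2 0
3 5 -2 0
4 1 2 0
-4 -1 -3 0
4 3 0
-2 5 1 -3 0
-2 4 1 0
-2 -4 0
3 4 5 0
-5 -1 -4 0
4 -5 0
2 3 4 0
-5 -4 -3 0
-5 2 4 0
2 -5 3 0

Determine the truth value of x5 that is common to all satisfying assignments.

False

Suppose x5 = True.
From the singleton clause (x4), x4 = True.
From the singleton clause (x2), x2 = True.
But (¬x2) is also a unit clause — contradiction.
So every satisfying assignment has x5 = False.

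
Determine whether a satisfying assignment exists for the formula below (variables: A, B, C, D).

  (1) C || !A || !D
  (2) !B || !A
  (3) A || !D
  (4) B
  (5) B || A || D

The clause (B) is unit, so B = true.
The clause (!A) is unit, so A = false.
The clause (!D) is unit, so D = false.
No clause remains; C is free.
A satisfying assignment: A ↦ false, B ↦ true, C ↦ false, D ↦ false.

Yes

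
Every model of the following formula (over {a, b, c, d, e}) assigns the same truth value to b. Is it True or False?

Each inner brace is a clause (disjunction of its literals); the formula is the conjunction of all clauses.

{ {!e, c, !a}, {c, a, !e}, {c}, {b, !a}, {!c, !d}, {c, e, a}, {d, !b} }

Suppose b = true.
From the singleton clause (c), c = true.
From the singleton clause (!d), d = false.
But (d) is also a unit clause — contradiction.
So every satisfying assignment has b = False.

False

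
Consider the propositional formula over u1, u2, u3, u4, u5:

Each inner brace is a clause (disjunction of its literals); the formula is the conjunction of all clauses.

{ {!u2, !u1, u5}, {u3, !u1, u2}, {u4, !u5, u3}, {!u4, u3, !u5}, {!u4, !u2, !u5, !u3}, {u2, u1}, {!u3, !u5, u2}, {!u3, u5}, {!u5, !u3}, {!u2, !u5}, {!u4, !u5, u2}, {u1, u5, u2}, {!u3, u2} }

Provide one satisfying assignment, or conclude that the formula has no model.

u1: false,  u2: true,  u3: false,  u4: false,  u5: false

Case u2 = true:
(!u5) alone gives u5 = false.
(!u1) alone gives u1 = false.
(!u3) alone gives u3 = false.
All clauses hold; u4 can take either value.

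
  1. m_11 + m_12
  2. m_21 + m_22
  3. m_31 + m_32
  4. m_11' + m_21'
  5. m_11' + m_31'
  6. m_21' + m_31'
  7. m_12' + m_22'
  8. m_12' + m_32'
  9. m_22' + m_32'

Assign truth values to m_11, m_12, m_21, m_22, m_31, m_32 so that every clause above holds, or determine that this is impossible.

UNSATISFIABLE

Try m_11 = 1.
The clause (m_21') is unit, so m_21 = 0.
The clause (m_22) is unit, so m_22 = 1.
The clause (m_31') is unit, so m_31 = 0.
The clause (m_32) is unit, so m_32 = 1.
But (m_32') is also a unit clause — contradiction.
So m_11 must be the other value — set m_11 = 0.
The clause (m_12) is unit, so m_12 = 1.
The clause (m_22') is unit, so m_22 = 0.
The clause (m_21) is unit, so m_21 = 1.
The clause (m_31') is unit, so m_31 = 0.
The clause (m_32) is unit, so m_32 = 1.
But (m_32') is also a unit clause — contradiction.
Both values of m_11 lead to a conflict.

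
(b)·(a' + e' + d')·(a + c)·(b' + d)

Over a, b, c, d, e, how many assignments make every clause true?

There are 2^5 = 32 truth assignments over (a, b, c, d, e).
Split on c. With c = 1, the clauses containing c are satisfied and c' drops from the rest; 3 of the 2^4 = 16 assignments to the other variables satisfy what remains.
With c = 0, by the same count on the reduced clause set, 1 assignment works.
(One model: a=F, b=T, c=T, d=T, e=F.)
Total: 3 + 1 = 4.

4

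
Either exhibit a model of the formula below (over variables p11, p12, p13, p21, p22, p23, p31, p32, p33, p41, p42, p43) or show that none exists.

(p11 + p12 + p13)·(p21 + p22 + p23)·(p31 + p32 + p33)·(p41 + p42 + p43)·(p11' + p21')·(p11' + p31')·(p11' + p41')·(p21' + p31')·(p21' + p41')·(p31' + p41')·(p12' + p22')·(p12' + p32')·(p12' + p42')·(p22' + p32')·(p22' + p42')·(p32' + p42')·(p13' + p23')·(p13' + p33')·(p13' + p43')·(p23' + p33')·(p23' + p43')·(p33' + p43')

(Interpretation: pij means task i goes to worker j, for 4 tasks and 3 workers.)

Branch on p11: set p11 = 0.
Branch on p12: set p12 = 1.
The clause (p22') is unit, so p22 = 0.
The clause (p32') is unit, so p32 = 0.
The clause (p42') is unit, so p42 = 0.
Branch on p21: set p21 = 1.
The clause (p31') is unit, so p31 = 0.
The clause (p33) is unit, so p33 = 1.
The clause (p41') is unit, so p41 = 0.
The clause (p43) is unit, so p43 = 1.
Now (p43') is unsatisfied and unit — conflict.
That branch fails; take p21 = 0 instead.
The clause (p23) is unit, so p23 = 1.
The clause (p13') is unit, so p13 = 0.
The clause (p33') is unit, so p33 = 0.
The clause (p31) is unit, so p31 = 1.
The clause (p41') is unit, so p41 = 0.
The clause (p43) is unit, so p43 = 1.
Now (p43') is unsatisfied and unit — conflict.
Neither p21 = 1 nor p21 = 0 works.
That branch fails; take p12 = 0 instead.
The clause (p13) is unit, so p13 = 1.
The clause (p23') is unit, so p23 = 0.
The clause (p33') is unit, so p33 = 0.
The clause (p43') is unit, so p43 = 0.
Branch on p21: set p21 = 1.
The clause (p31') is unit, so p31 = 0.
The clause (p32) is unit, so p32 = 1.
The clause (p41') is unit, so p41 = 0.
The clause (p42) is unit, so p42 = 1.
Now (p42') is unsatisfied and unit — conflict.
That branch fails; take p21 = 0 instead.
The clause (p22) is unit, so p22 = 1.
The clause (p32') is unit, so p32 = 0.
The clause (p31) is unit, so p31 = 1.
The clause (p41') is unit, so p41 = 0.
The clause (p42) is unit, so p42 = 1.
Now (p42') is unsatisfied and unit — conflict.
Neither p21 = 1 nor p21 = 0 works.
Neither p12 = 1 nor p12 = 0 works.
That branch fails; take p11 = 1 instead.
The clause (p21') is unit, so p21 = 0.
The clause (p31') is unit, so p31 = 0.
The clause (p41') is unit, so p41 = 0.
Branch on p22: set p22 = 1.
The clause (p12') is unit, so p12 = 0.
The clause (p32') is unit, so p32 = 0.
The clause (p33) is unit, so p33 = 1.
The clause (p42') is unit, so p42 = 0.
The clause (p43) is unit, so p43 = 1.
Now (p43') is unsatisfied and unit — conflict.
That branch fails; take p22 = 0 instead.
The clause (p23) is unit, so p23 = 1.
The clause (p13') is unit, so p13 = 0.
The clause (p33') is unit, so p33 = 0.
The clause (p32) is unit, so p32 = 1.
The clause (p12') is unit, so p12 = 0.
The clause (p42') is unit, so p42 = 0.
The clause (p43) is unit, so p43 = 1.
Now (p43') is unsatisfied and unit — conflict.
Neither p22 = 1 nor p22 = 0 works.
Neither p11 = 1 nor p11 = 0 works.

UNSATISFIABLE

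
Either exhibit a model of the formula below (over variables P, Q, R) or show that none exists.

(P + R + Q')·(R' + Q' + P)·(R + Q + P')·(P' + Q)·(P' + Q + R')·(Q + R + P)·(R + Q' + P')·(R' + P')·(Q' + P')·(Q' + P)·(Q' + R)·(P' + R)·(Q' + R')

P: 0,  Q: 0,  R: 1

Case P = 0:
From the singleton clause (Q'), Q = 0.
From the singleton clause (R), R = 1.
Every clause now holds.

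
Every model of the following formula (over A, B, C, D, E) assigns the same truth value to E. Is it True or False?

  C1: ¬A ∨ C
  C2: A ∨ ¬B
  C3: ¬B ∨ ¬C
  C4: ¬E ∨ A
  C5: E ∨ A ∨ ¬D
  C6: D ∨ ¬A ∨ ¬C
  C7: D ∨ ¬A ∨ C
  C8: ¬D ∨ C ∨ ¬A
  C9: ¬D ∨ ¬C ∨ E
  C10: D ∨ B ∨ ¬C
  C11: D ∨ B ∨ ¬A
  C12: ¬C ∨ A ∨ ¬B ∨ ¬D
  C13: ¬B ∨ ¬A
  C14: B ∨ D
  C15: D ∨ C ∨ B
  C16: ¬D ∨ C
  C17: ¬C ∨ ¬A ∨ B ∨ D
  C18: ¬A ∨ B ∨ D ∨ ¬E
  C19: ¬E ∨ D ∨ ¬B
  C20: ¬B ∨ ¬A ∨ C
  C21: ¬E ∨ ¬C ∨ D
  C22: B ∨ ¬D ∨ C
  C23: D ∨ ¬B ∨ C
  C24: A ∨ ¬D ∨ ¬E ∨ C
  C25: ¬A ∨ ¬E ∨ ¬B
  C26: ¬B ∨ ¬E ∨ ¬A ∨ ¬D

True

Suppose E = False.
Try A = False.
The clause (¬B) is unit, so B = False.
The clause (¬D) is unit, so D = False.
Now (D) is unsatisfied and unit — conflict.
Backtrack on A: now try A = True.
The clause (C) is unit, so C = True.
The clause (¬B) is unit, so B = False.
The clause (D) is unit, so D = True.
Now (¬D) is unsatisfied and unit — conflict.
Either choice for A ends in contradiction.
So every satisfying assignment has E = True.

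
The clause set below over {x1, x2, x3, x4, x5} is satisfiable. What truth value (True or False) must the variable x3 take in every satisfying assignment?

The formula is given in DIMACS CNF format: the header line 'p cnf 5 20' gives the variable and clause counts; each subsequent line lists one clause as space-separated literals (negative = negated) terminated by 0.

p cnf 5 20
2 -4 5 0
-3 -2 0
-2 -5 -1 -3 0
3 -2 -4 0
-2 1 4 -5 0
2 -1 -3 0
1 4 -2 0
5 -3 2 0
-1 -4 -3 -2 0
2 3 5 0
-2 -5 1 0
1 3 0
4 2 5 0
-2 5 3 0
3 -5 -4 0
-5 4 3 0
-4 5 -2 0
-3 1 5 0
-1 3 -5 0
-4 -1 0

Suppose x3 = False.
From the singleton clause (x1), x1 = True.
From the singleton clause (¬x5), x5 = False.
From the singleton clause (x2), x2 = True.
Now (¬x2) is unsatisfied and unit — conflict.
So every satisfying assignment has x3 = True.

True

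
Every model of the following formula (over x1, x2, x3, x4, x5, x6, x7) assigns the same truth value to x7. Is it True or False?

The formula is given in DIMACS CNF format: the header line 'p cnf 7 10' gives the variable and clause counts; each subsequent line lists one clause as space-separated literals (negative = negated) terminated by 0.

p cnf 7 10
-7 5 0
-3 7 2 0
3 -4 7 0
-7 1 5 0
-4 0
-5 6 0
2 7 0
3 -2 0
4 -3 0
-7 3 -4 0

True

Suppose x7 = False.
(¬x4) alone gives x4 = False.
(x2) alone gives x2 = True.
(x3) alone gives x3 = True.
Now (¬x3) is unsatisfied and unit — conflict.
So every satisfying assignment has x7 = True.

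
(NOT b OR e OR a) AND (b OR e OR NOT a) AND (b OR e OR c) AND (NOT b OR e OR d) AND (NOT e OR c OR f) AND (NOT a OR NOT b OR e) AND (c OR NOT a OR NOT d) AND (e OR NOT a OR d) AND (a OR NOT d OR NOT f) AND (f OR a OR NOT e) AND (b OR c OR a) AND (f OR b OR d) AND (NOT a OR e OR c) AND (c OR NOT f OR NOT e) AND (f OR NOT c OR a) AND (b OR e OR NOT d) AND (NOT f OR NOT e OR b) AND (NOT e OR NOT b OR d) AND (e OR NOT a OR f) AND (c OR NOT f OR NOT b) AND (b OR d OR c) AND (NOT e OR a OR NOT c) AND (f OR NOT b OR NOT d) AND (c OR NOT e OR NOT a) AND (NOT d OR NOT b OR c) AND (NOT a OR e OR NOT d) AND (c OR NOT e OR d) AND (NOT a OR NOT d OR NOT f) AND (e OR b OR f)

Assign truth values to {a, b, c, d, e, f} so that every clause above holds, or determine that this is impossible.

Try b = false.
Try e = false.
(NOT a) alone gives a = false.
(c) alone gives c = true.
(f) alone gives f = true.
(NOT d) alone gives d = false.
All clauses are satisfied.

a: false; b: false; c: true; d: false; e: false; f: true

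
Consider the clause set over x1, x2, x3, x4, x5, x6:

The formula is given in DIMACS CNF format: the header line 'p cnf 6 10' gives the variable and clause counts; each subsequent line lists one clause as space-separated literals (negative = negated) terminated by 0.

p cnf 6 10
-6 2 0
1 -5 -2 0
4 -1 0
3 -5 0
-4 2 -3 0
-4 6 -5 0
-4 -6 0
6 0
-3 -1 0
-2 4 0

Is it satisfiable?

(x6) alone gives x6 = True.
(x2) alone gives x2 = True.
(¬x4) alone gives x4 = False.
That conflicts with the unit clause (x4).
No assignment satisfies every clause.

No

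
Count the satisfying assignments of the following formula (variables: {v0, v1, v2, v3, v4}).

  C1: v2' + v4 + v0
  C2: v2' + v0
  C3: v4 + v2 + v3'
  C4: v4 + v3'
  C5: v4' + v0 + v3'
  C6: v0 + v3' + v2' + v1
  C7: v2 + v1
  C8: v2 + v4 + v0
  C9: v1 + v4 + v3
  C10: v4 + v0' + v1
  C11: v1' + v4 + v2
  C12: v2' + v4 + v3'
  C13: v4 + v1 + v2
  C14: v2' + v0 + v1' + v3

There are 2^5 = 32 truth assignments over (v0, v1, v2, v3, v4).
Split on v2. With v2 = 1, the clauses containing v2 are satisfied and v2' drops from the rest; 5 of the 2^4 = 16 assignments to the other variables satisfy what remains.
With v2 = 0, by the same count on the reduced clause set, 3 assignments work.
(One model: v0=F, v1=T, v2=F, v3=F, v4=T.)
Total: 5 + 3 = 8.

8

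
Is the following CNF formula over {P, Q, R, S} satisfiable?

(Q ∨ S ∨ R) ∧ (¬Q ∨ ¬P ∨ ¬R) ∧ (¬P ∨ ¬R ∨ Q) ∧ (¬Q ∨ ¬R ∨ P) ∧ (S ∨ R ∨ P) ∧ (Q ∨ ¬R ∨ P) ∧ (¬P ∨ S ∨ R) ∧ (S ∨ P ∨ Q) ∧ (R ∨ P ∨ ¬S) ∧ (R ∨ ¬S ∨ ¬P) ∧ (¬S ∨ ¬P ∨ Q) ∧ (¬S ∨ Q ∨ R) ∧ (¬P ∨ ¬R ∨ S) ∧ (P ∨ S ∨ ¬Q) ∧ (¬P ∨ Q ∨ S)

Branch on Q: set Q = True.
Branch on P: set P = False.
The clause (¬R) is unit, so R = False.
The clause (S) is unit, so S = True.
Now (¬S) is unsatisfied and unit — conflict.
That branch fails; take P = True instead.
The clause (¬R) is unit, so R = False.
The clause (S) is unit, so S = True.
Now (¬S) is unsatisfied and unit — conflict.
Both values of P lead to a conflict.
That branch fails; take Q = False instead.
Branch on S: set S = True.
The clause (¬P) is unit, so P = False.
The clause (¬R) is unit, so R = False.
Now (R) is unsatisfied and unit — conflict.
That branch fails; take S = False instead.
The clause (R) is unit, so R = True.
The clause (¬P) is unit, so P = False.
Now (P) is unsatisfied and unit — conflict.
Both values of S lead to a conflict.
Both values of Q lead to a conflict.
No assignment satisfies every clause.

Unsatisfiable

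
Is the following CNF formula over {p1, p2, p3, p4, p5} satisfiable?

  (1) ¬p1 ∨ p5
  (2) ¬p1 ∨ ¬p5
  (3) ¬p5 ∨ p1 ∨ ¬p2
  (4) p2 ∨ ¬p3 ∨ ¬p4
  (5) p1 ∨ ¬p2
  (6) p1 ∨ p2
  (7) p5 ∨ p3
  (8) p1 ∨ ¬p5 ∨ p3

Try p1 = False.
(¬p2) alone gives p2 = False.
But (p2) is also a unit clause — contradiction.
Undo p1 and try p1 = True.
(p5) alone gives p5 = True.
But (¬p5) is also a unit clause — contradiction.
Neither p1 = True nor p1 = False works.
No assignment satisfies every clause.

No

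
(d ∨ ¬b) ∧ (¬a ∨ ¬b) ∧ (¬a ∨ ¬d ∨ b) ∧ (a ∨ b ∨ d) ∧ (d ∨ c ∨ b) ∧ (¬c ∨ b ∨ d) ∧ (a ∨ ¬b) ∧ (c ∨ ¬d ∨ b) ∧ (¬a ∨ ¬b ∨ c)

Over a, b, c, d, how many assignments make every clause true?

1

There are 2^4 = 16 truth assignments over (a, b, c, d).
Check each against the 9 clauses (columns in the order a, b, c, d):
  F F F F  ✗ fails (a ∨ b ∨ d)
  F F F T  ✗ fails (c ∨ ¬d ∨ b)
  F F T F  ✗ fails (a ∨ b ∨ d)
  F F T T  ✓ satisfies all
  F T F F  ✗ fails (d ∨ ¬b)
  F T F T  ✗ fails (a ∨ ¬b)
  F T T F  ✗ fails (d ∨ ¬b)
  F T T T  ✗ fails (a ∨ ¬b)
  T F F F  ✗ fails (d ∨ c ∨ b)
  T F F T  ✗ fails (¬a ∨ ¬d ∨ b)
  T F T F  ✗ fails (¬c ∨ b ∨ d)
  T F T T  ✗ fails (¬a ∨ ¬d ∨ b)
  T T F F  ✗ fails (d ∨ ¬b)
  T T F T  ✗ fails (¬a ∨ ¬b)
  T T T F  ✗ fails (d ∨ ¬b)
  T T T T  ✗ fails (¬a ∨ ¬b)
1 of the 16 rows is a model.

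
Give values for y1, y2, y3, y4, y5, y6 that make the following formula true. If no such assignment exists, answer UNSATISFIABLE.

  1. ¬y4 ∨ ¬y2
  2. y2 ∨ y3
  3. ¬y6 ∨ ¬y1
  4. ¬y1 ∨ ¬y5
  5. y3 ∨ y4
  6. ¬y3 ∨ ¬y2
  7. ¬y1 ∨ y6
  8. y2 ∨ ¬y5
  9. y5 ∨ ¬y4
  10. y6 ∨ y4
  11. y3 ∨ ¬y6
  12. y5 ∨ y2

UNSATISFIABLE

Suppose y4 = False.
From the singleton clause (y3), y3 = True.
From the singleton clause (¬y2), y2 = False.
From the singleton clause (¬y5), y5 = False.
That conflicts with the unit clause (y5).
Backtrack on y4: now try y4 = True.
From the singleton clause (¬y2), y2 = False.
From the singleton clause (y3), y3 = True.
From the singleton clause (¬y5), y5 = False.
That conflicts with the unit clause (y5).
Neither y4 = True nor y4 = False works.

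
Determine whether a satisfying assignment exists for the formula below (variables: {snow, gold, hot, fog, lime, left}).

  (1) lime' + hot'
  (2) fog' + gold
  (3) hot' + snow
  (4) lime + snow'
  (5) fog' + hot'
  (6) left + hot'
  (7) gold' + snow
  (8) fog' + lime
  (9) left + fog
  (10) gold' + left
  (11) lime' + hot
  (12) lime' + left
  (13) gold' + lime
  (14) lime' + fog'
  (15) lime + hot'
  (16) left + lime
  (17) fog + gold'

Branch on lime: set lime = 0.
From the singleton clause (snow'), snow = 0.
From the singleton clause (hot'), hot = 0.
From the singleton clause (gold'), gold = 0.
From the singleton clause (fog'), fog = 0.
From the singleton clause (left), left = 1.
Every clause now holds.
A satisfying assignment: snow ↦ 0, gold ↦ 0, hot ↦ 0, fog ↦ 0, lime ↦ 0, left ↦ 1.

Satisfiable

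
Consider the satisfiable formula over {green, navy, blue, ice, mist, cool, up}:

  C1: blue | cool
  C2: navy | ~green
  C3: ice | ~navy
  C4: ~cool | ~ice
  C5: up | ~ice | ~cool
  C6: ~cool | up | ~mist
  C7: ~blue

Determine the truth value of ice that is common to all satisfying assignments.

Suppose ice = 1.
Unit clause (~cool) forces cool = 0.
Unit clause (blue) forces blue = 1.
Now (~blue) is unsatisfied and unit — conflict.
So every satisfying assignment has ice = False.

False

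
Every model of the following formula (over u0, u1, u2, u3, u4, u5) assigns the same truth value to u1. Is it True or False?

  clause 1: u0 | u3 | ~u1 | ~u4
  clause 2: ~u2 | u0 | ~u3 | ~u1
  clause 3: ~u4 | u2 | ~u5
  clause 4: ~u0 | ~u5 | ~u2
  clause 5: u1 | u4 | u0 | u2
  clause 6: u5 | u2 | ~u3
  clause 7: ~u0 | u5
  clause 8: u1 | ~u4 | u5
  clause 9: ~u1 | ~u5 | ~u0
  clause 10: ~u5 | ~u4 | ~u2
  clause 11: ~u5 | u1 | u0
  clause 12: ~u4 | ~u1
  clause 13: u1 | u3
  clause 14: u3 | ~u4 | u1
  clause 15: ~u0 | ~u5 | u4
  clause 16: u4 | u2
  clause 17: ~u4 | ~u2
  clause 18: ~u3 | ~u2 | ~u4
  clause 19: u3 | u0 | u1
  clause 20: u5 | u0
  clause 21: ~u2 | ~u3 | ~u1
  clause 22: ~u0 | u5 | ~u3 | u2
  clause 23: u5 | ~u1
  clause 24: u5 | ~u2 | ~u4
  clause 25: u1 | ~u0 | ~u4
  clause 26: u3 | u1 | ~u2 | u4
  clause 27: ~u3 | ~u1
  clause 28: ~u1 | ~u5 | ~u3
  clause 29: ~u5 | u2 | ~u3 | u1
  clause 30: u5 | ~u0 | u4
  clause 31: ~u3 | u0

Suppose u1 = 0.
The clause (u3) is unit, so u3 = 1.
The clause (u0) is unit, so u0 = 1.
The clause (u5) is unit, so u5 = 1.
The clause (~u2) is unit, so u2 = 0.
That conflicts with the unit clause (u2).
So every satisfying assignment has u1 = True.

True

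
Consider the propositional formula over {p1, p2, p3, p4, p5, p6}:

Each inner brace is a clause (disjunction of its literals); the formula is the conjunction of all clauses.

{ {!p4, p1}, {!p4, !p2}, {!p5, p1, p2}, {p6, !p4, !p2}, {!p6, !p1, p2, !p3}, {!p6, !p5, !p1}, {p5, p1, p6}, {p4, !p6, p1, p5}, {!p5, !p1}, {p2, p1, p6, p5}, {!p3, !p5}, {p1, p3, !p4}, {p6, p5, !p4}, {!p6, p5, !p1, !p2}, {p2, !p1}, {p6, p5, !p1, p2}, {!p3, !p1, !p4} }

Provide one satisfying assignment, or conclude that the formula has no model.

Branch on p4: set p4 = false.
Branch on p5: set p5 = true.
The clause (!p1) is unit, so p1 = false.
The clause (p2) is unit, so p2 = true.
The clause (!p3) is unit, so p3 = false.
Every clause is now satisfied; p6 is unconstrained.

p1: false, p2: true, p3: false, p4: false, p5: true, p6: false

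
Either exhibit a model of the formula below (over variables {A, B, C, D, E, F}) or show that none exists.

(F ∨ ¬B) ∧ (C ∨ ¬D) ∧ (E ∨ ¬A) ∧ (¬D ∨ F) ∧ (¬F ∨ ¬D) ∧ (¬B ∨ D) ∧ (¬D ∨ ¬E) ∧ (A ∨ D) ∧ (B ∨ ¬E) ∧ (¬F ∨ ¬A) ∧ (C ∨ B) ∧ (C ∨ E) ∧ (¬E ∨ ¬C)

Try F = True.
Unit clause (¬D) forces D = False.
Unit clause (¬B) forces B = False.
Unit clause (A) forces A = True.
That conflicts with the unit clause (¬A).
That branch fails; take F = False instead.
Unit clause (¬B) forces B = False.
Unit clause (¬D) forces D = False.
Unit clause (A) forces A = True.
Unit clause (E) forces E = True.
That conflicts with the unit clause (¬E).
Neither F = True nor F = False works.

UNSATISFIABLE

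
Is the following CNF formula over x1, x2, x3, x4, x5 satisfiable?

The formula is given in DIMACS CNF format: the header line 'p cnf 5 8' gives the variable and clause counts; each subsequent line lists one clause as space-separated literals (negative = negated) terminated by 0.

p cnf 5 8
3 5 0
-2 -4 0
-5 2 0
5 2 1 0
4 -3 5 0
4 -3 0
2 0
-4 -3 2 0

Yes

Unit clause (x2) forces x2 = True.
Unit clause (¬x4) forces x4 = False.
Unit clause (¬x3) forces x3 = False.
Unit clause (x5) forces x5 = True.
No clause remains; x1 is free.
A satisfying assignment: x1: True, x2: True, x3: False, x4: False, x5: True.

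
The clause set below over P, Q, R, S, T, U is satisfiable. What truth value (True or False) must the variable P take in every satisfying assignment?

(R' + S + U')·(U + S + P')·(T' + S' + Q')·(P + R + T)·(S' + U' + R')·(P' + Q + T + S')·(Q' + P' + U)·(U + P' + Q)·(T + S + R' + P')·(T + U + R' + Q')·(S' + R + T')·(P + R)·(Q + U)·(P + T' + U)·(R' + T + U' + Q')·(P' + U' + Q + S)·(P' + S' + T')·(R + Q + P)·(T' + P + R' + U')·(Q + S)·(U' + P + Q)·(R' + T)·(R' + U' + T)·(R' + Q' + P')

True

Suppose P = 0.
From the singleton clause (R), R = 1.
From the singleton clause (T), T = 1.
From the singleton clause (U), U = 1.
That conflicts with the unit clause (U').
So every satisfying assignment has P = True.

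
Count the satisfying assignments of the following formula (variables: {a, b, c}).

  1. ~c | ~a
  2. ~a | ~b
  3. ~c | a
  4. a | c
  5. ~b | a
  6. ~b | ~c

There are 2^3 = 8 truth assignments over (a, b, c).
Check each against the 6 clauses (columns in the order a, b, c):
  F F F  ✗ fails (a | c)
  F F T  ✗ fails (~c | a)
  F T F  ✗ fails (a | c)
  F T T  ✗ fails (~c | a)
  T F F  ✓ satisfies all
  T F T  ✗ fails (~c | ~a)
  T T F  ✗ fails (~a | ~b)
  T T T  ✗ fails (~c | ~a)
1 of the 8 rows is a model.

1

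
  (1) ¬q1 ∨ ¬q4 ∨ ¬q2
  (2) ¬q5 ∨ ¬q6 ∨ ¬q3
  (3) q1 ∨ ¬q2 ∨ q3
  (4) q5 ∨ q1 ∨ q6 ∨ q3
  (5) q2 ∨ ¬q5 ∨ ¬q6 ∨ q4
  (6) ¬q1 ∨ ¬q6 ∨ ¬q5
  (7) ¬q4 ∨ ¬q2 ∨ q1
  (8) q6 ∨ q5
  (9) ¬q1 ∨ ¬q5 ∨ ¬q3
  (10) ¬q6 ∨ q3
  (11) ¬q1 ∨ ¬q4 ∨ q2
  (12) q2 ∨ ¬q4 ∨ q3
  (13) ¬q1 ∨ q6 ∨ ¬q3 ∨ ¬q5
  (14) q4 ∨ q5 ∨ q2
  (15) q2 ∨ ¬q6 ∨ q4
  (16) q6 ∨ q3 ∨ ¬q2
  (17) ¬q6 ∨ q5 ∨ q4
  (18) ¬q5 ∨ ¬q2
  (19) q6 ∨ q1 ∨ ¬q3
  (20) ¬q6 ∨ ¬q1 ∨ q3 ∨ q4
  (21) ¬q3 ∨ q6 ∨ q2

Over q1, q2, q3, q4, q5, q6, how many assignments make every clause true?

3

There are 2^6 = 64 truth assignments over (q1, q2, q3, q4, q5, q6).
Split on q1. With q1 = True, the clauses containing q1 are satisfied and ¬q1 drops from the rest; 1 of the 2^5 = 32 assignments to the other variables satisfy what remains.
With q1 = False, by the same count on the reduced clause set, 2 assignments work.
(One model: q1=F, q2=F, q3=F, q4=F, q5=T, q6=F.)
Total: 1 + 2 = 3.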